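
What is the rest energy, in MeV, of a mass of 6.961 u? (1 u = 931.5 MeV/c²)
E = mc² = 6484 MeV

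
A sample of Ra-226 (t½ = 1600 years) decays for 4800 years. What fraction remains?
N/N₀ = (1/2)^(t/t½) = 0.125 = 12.5%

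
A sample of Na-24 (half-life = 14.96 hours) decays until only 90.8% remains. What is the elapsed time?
t = t½ × log₂(N₀/N) = 2.083 hours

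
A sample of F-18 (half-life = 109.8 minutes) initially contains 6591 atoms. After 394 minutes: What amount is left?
N = N₀(1/2)^(t/t½) = 548 atoms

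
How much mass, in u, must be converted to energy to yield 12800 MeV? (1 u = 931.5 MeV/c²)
m = E/c² = 13.74 u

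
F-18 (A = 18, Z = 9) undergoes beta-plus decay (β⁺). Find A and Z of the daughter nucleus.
Daughter: A = 18, Z = 8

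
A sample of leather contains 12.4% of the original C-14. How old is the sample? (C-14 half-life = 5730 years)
Age = t½ × log₂(1/ratio) = 17260 years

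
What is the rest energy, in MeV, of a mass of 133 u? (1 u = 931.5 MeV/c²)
E = mc² = 1.239e5 MeV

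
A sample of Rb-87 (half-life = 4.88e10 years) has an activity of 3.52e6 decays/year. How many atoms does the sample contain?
N = A/λ = 2.478e17 atoms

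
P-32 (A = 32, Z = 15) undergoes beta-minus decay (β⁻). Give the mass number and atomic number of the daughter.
Daughter: A = 32, Z = 16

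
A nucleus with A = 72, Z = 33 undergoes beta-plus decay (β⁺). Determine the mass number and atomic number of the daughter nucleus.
Daughter: A = 72, Z = 32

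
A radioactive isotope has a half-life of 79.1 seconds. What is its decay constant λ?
λ = ln(2)/t½ = 0.008763 second⁻¹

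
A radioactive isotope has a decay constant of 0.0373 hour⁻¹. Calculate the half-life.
t½ = ln(2)/λ = 18.58 hours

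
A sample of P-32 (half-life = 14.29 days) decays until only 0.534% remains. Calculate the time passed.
t = t½ × log₂(N₀/N) = 107.9 days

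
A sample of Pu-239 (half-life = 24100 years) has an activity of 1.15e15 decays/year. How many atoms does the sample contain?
N = A/λ = 3.998e19 atoms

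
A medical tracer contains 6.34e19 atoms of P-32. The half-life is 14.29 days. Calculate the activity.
A = λN = 3.075e18 decays/day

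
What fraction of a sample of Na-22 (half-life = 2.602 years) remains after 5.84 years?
N/N₀ = (1/2)^(t/t½) = 0.211 = 21.1%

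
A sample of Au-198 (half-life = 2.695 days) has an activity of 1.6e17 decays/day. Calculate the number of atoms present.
N = A/λ = 6.221e17 atoms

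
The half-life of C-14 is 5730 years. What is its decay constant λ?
λ = ln(2)/t½ = 1.21e-4 year⁻¹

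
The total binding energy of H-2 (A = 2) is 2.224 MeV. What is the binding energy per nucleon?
B.E./A = 2.224/2 = 1.112 MeV/nucleon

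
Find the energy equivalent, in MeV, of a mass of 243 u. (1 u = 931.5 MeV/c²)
E = mc² = 2.264e5 MeV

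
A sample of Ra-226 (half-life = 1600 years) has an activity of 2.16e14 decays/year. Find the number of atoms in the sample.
N = A/λ = 4.986e17 atoms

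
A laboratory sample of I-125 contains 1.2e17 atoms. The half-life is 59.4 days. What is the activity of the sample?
A = λN = 1.4e15 decays/day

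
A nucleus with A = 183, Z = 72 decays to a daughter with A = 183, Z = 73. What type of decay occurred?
ΔA = 0, ΔZ = +1 ⇒ beta-minus decay (β⁻)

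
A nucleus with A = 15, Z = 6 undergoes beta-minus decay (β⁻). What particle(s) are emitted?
β⁻: electron (e⁻) + antineutrino (ν̄ₑ)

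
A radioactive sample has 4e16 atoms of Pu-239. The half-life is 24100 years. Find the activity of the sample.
A = λN = 1.15e12 decays/year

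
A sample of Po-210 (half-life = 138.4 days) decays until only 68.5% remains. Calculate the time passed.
t = t½ × log₂(N₀/N) = 75.54 days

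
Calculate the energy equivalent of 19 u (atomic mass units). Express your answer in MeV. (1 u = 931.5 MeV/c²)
E = mc² = 17700 MeV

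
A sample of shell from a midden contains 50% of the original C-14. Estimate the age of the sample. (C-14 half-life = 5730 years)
Age = t½ × log₂(1/ratio) = 5730 years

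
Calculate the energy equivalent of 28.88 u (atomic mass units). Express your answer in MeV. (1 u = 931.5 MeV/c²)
E = mc² = 26900 MeV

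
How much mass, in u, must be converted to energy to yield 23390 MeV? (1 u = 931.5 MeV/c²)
m = E/c² = 25.11 u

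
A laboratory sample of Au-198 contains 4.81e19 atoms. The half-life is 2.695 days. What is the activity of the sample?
A = λN = 1.237e19 decays/day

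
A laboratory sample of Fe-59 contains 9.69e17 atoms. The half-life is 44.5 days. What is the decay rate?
A = λN = 1.509e16 decays/day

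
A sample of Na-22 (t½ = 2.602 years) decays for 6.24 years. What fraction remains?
N/N₀ = (1/2)^(t/t½) = 0.1897 = 19%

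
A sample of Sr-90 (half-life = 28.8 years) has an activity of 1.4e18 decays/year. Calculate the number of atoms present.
N = A/λ = 5.817e19 atoms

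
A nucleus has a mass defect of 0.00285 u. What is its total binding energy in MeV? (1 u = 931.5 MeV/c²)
B.E. = Δm × 931.5 = 2.655 MeV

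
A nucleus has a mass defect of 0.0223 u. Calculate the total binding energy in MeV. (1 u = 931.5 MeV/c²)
B.E. = Δm × 931.5 = 20.77 MeV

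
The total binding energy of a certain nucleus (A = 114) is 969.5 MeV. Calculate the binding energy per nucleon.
B.E./A = 969.5/114 = 8.504 MeV/nucleon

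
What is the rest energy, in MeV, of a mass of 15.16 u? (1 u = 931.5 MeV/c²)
E = mc² = 14120 MeV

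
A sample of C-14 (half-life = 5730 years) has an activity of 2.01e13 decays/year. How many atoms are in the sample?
N = A/λ = 1.662e17 atoms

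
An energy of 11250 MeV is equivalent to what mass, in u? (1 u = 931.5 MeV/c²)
m = E/c² = 12.08 u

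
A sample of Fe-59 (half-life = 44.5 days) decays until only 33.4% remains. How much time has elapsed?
t = t½ × log₂(N₀/N) = 70.4 days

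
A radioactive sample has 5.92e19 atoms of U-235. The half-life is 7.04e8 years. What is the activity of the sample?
A = λN = 5.829e10 decays/year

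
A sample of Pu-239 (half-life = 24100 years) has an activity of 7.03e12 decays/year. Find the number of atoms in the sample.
N = A/λ = 2.444e17 atoms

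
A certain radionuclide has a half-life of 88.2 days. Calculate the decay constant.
λ = ln(2)/t½ = 0.007859 day⁻¹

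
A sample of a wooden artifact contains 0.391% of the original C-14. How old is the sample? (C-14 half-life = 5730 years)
Age = t½ × log₂(1/ratio) = 45830 years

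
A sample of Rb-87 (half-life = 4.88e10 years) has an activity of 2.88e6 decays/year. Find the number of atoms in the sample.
N = A/λ = 2.028e17 atoms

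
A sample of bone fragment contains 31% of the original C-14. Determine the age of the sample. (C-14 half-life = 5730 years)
Age = t½ × log₂(1/ratio) = 9682 years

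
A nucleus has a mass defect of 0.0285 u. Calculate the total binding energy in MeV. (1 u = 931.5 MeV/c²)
B.E. = Δm × 931.5 = 26.55 MeV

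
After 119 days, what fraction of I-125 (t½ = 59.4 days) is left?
N/N₀ = (1/2)^(t/t½) = 0.2494 = 24.9%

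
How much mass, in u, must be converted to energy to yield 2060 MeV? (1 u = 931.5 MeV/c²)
m = E/c² = 2.211 u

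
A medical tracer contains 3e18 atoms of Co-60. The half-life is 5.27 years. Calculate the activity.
A = λN = 3.946e17 decays/year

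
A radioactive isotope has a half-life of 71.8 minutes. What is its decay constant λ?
λ = ln(2)/t½ = 0.009654 minute⁻¹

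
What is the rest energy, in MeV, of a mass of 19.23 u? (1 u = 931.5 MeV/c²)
E = mc² = 17910 MeV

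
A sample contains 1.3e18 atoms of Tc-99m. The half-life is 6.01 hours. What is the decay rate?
A = λN = 1.499e17 decays/hour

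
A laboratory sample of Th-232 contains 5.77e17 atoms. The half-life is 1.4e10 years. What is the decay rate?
A = λN = 2.857e7 decays/year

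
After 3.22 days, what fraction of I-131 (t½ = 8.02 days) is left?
N/N₀ = (1/2)^(t/t½) = 0.7571 = 75.7%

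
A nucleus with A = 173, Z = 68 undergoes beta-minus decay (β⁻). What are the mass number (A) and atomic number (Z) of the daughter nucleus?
Daughter: A = 173, Z = 69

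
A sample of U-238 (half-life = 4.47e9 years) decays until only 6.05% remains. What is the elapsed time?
t = t½ × log₂(N₀/N) = 1.809e10 years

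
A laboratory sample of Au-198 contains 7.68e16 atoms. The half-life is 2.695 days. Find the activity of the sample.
A = λN = 1.975e16 decays/day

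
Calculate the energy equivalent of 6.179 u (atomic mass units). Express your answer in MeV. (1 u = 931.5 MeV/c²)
E = mc² = 5756 MeV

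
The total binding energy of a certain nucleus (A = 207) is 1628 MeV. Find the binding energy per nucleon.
B.E./A = 1628/207 = 7.865 MeV/nucleon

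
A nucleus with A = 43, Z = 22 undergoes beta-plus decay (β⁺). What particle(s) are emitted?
β⁺: positron (e⁺) + neutrino (νₑ)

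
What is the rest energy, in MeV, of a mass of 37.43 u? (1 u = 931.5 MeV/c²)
E = mc² = 34870 MeV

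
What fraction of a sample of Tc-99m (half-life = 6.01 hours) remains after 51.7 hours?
N/N₀ = (1/2)^(t/t½) = 0.002573 = 0.257%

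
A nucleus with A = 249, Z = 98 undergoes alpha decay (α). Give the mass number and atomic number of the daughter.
Daughter: A = 245, Z = 96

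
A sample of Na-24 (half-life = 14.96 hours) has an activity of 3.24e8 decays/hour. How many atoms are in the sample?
N = A/λ = 6.993e9 atoms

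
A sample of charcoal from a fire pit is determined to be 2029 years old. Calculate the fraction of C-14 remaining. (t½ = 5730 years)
N/N₀ = (1/2)^(t/t½) = 0.7824 = 78.2%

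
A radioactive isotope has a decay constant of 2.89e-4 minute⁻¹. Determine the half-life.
t½ = ln(2)/λ = 2398 minutes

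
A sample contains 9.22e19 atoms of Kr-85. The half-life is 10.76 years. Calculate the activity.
A = λN = 5.939e18 decays/year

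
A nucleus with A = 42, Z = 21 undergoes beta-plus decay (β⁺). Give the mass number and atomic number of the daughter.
Daughter: A = 42, Z = 20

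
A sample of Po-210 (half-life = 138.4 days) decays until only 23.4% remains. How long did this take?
t = t½ × log₂(N₀/N) = 290 days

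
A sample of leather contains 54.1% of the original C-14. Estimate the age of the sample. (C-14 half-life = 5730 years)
Age = t½ × log₂(1/ratio) = 5078 years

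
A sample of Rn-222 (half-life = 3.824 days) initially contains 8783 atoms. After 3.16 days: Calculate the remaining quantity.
N = N₀(1/2)^(t/t½) = 4953 atoms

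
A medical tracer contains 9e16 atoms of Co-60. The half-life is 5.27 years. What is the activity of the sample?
A = λN = 1.184e16 decays/year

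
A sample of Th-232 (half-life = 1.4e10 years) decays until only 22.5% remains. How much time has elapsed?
t = t½ × log₂(N₀/N) = 3.013e10 years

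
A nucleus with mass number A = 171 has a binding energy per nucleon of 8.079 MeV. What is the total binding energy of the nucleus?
B.E. = 8.079 × 171 = 1382 MeV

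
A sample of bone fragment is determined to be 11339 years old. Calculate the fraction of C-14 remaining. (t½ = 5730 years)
N/N₀ = (1/2)^(t/t½) = 0.2537 = 25.4%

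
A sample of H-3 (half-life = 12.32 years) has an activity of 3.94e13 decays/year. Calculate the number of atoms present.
N = A/λ = 7.003e14 atoms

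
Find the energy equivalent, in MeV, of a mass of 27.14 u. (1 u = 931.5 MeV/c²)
E = mc² = 25280 MeV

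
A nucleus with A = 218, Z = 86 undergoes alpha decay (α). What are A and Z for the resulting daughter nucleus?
Daughter: A = 214, Z = 84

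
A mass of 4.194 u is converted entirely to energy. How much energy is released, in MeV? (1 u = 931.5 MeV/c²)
E = mc² = 3907 MeV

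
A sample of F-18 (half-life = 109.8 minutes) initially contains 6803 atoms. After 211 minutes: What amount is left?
N = N₀(1/2)^(t/t½) = 1796 atoms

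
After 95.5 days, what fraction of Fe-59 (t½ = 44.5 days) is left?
N/N₀ = (1/2)^(t/t½) = 0.2259 = 22.6%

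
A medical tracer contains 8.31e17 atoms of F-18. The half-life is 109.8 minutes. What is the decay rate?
A = λN = 5.246e15 decays/minute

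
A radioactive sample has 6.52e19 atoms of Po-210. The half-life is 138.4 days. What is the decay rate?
A = λN = 3.265e17 decays/day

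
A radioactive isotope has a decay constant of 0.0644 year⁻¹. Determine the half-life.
t½ = ln(2)/λ = 10.76 years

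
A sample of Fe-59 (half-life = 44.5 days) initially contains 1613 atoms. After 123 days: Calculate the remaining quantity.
N = N₀(1/2)^(t/t½) = 237.5 atoms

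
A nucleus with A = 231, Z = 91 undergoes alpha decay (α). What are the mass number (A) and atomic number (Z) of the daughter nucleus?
Daughter: A = 227, Z = 89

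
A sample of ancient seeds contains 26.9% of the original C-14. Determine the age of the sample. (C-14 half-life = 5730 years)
Age = t½ × log₂(1/ratio) = 10850 years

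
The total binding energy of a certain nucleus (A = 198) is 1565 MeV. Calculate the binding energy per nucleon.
B.E./A = 1565/198 = 7.904 MeV/nucleon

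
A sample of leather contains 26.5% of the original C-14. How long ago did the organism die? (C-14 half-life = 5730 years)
Age = t½ × log₂(1/ratio) = 10980 years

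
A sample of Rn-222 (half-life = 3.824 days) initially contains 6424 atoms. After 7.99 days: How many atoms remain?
N = N₀(1/2)^(t/t½) = 1509 atoms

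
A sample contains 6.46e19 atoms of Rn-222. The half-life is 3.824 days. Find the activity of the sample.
A = λN = 1.171e19 decays/day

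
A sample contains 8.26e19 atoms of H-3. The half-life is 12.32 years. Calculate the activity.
A = λN = 4.647e18 decays/year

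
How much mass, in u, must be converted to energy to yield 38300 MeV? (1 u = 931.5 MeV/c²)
m = E/c² = 41.12 u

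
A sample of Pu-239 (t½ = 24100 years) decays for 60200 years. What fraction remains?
N/N₀ = (1/2)^(t/t½) = 0.177 = 17.7%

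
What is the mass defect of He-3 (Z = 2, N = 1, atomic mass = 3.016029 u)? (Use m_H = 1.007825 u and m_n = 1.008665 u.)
Δm = Z·m_H + N·m_n − M = 0.008286 u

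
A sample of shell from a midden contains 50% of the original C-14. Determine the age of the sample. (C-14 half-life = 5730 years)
Age = t½ × log₂(1/ratio) = 5730 years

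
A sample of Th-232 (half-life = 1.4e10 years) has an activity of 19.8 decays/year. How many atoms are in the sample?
N = A/λ = 3.999e11 atoms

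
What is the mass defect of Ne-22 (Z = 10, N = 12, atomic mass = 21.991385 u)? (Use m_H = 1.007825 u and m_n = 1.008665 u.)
Δm = Z·m_H + N·m_n − M = 0.1908 u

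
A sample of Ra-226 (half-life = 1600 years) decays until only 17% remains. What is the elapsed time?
t = t½ × log₂(N₀/N) = 4090 years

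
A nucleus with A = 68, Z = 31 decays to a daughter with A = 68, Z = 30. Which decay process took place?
ΔA = 0, ΔZ = -1 ⇒ beta-plus decay (β⁺) or electron capture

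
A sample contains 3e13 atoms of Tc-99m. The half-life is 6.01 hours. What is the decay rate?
A = λN = 3.46e12 decays/hour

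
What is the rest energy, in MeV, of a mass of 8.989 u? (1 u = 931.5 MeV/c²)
E = mc² = 8373 MeV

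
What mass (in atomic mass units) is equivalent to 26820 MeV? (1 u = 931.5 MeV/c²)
m = E/c² = 28.79 u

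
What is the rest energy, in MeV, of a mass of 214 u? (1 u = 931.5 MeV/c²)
E = mc² = 1.993e5 MeV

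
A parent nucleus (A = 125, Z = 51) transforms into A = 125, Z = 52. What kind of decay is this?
ΔA = 0, ΔZ = +1 ⇒ beta-minus decay (β⁻)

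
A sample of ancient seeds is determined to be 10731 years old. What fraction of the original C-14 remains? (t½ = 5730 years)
N/N₀ = (1/2)^(t/t½) = 0.273 = 27.3%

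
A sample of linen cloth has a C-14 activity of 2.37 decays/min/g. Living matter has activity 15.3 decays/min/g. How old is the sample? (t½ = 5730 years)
Age = t½ × log₂(A₀/A) = 15420 years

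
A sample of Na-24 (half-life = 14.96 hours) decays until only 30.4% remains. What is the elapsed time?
t = t½ × log₂(N₀/N) = 25.7 hours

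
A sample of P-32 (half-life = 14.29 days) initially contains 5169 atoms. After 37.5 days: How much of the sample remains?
N = N₀(1/2)^(t/t½) = 838.4 atoms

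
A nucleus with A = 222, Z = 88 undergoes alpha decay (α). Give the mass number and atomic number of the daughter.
Daughter: A = 218, Z = 86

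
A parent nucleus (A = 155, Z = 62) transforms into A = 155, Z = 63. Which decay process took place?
ΔA = 0, ΔZ = +1 ⇒ beta-minus decay (β⁻)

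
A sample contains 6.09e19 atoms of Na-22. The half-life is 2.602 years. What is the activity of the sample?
A = λN = 1.622e19 decays/year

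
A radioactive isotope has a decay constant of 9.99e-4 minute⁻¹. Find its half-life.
t½ = ln(2)/λ = 693.8 minutes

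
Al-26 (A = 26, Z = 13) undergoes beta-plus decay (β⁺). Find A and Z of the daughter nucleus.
Daughter: A = 26, Z = 12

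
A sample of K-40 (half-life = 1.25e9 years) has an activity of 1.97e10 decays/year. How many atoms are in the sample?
N = A/λ = 3.553e19 atoms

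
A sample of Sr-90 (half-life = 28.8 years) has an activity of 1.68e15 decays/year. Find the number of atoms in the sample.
N = A/λ = 6.98e16 atoms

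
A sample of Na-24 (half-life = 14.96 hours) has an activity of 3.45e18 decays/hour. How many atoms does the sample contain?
N = A/λ = 7.446e19 atoms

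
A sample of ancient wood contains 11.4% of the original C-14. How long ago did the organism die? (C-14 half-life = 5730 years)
Age = t½ × log₂(1/ratio) = 17950 years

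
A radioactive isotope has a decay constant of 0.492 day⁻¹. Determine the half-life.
t½ = ln(2)/λ = 1.409 days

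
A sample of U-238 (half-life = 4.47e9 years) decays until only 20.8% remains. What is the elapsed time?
t = t½ × log₂(N₀/N) = 1.013e10 years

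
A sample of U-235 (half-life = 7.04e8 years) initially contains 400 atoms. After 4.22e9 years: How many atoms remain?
N = N₀(1/2)^(t/t½) = 6.275 atoms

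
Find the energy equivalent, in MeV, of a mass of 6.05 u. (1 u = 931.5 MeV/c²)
E = mc² = 5636 MeV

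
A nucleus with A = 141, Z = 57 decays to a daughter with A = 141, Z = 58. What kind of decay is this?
ΔA = 0, ΔZ = +1 ⇒ beta-minus decay (β⁻)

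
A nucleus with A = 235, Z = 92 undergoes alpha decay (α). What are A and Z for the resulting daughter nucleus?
Daughter: A = 231, Z = 90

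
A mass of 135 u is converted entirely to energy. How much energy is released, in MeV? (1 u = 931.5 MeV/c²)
E = mc² = 1.258e5 MeV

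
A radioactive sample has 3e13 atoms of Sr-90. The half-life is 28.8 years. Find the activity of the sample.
A = λN = 7.22e11 decays/year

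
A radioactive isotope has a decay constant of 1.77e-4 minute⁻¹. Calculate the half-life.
t½ = ln(2)/λ = 3916 minutes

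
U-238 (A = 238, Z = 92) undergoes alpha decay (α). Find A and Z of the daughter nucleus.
Daughter: A = 234, Z = 90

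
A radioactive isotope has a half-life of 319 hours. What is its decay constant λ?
λ = ln(2)/t½ = 0.002173 hour⁻¹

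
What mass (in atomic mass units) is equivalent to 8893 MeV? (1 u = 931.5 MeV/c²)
m = E/c² = 9.547 u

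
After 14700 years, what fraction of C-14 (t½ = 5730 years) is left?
N/N₀ = (1/2)^(t/t½) = 0.1689 = 16.9%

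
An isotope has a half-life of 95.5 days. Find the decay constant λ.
λ = ln(2)/t½ = 0.007258 day⁻¹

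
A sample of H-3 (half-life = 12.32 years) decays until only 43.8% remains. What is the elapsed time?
t = t½ × log₂(N₀/N) = 14.67 years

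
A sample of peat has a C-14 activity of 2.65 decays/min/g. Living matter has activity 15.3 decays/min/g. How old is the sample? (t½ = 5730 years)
Age = t½ × log₂(A₀/A) = 14490 years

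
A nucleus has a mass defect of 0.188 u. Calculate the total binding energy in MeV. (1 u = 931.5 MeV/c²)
B.E. = Δm × 931.5 = 175.1 MeV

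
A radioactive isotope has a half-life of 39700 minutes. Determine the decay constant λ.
λ = ln(2)/t½ = 1.746e-5 minute⁻¹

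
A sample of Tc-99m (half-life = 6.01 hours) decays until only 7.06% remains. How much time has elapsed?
t = t½ × log₂(N₀/N) = 22.98 hours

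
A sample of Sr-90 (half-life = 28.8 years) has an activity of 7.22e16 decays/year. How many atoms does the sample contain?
N = A/λ = 3e18 atoms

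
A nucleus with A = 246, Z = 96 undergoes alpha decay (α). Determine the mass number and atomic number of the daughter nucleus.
Daughter: A = 242, Z = 94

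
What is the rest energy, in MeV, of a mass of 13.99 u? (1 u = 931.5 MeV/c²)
E = mc² = 13030 MeV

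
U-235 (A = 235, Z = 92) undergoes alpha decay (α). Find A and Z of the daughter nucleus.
Daughter: A = 231, Z = 90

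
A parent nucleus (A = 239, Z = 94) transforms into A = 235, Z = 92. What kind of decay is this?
ΔA = -4, ΔZ = -2 ⇒ alpha decay (α)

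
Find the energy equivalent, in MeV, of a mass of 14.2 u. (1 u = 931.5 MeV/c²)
E = mc² = 13230 MeV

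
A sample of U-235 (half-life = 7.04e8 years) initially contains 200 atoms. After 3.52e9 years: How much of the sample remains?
N = N₀(1/2)^(t/t½) = 6.25 atoms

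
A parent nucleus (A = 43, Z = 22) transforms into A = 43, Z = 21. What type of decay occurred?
ΔA = 0, ΔZ = -1 ⇒ beta-plus decay (β⁺) or electron capture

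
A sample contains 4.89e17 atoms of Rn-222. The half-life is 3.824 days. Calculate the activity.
A = λN = 8.864e16 decays/day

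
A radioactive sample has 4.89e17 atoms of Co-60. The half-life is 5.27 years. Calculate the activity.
A = λN = 6.432e16 decays/year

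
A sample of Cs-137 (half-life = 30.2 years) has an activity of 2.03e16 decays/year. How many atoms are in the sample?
N = A/λ = 8.845e17 atoms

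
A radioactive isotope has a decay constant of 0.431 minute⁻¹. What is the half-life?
t½ = ln(2)/λ = 1.608 minutes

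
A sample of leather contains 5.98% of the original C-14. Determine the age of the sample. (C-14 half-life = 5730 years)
Age = t½ × log₂(1/ratio) = 23290 years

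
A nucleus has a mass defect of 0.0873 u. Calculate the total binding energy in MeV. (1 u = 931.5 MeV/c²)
B.E. = Δm × 931.5 = 81.32 MeV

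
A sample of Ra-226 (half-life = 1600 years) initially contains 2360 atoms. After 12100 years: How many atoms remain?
N = N₀(1/2)^(t/t½) = 12.48 atoms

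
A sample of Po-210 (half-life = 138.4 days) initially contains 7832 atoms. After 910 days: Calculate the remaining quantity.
N = N₀(1/2)^(t/t½) = 82.14 atoms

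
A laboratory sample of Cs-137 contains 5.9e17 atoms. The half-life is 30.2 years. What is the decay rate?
A = λN = 1.354e16 decays/year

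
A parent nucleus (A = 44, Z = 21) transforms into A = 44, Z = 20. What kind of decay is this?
ΔA = 0, ΔZ = -1 ⇒ beta-plus decay (β⁺) or electron capture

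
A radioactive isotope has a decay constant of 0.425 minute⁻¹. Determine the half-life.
t½ = ln(2)/λ = 1.631 minutes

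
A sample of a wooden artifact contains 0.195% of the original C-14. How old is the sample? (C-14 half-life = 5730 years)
Age = t½ × log₂(1/ratio) = 51580 years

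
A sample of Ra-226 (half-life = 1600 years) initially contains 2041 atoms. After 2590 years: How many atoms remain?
N = N₀(1/2)^(t/t½) = 664.6 atoms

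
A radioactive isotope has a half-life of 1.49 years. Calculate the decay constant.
λ = ln(2)/t½ = 0.4652 year⁻¹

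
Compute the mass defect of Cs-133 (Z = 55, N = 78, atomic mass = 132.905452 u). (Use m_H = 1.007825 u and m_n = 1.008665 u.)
Δm = Z·m_H + N·m_n − M = 1.201 u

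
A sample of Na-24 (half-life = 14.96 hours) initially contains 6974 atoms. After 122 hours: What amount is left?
N = N₀(1/2)^(t/t½) = 24.47 atoms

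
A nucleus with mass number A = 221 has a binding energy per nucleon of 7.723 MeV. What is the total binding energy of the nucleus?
B.E. = 7.723 × 221 = 1707 MeV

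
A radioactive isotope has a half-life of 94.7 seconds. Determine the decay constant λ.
λ = ln(2)/t½ = 0.007319 second⁻¹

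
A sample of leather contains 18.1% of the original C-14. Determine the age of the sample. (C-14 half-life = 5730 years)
Age = t½ × log₂(1/ratio) = 14130 years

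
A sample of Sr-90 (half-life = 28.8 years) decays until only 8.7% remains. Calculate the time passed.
t = t½ × log₂(N₀/N) = 101.5 years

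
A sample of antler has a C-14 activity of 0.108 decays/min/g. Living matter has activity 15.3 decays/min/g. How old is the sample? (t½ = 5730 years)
Age = t½ × log₂(A₀/A) = 40950 years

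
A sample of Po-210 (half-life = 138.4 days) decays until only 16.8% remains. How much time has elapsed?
t = t½ × log₂(N₀/N) = 356.2 days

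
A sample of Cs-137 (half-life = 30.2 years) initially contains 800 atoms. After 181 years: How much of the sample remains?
N = N₀(1/2)^(t/t½) = 12.56 atoms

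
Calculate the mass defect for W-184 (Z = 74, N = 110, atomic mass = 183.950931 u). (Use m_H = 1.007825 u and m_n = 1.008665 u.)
Δm = Z·m_H + N·m_n − M = 1.581 u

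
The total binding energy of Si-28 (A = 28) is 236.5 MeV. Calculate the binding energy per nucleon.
B.E./A = 236.5/28 = 8.446 MeV/nucleon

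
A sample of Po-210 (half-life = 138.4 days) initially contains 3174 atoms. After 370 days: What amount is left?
N = N₀(1/2)^(t/t½) = 497.5 atoms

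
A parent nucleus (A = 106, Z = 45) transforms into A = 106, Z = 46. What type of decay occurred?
ΔA = 0, ΔZ = +1 ⇒ beta-minus decay (β⁻)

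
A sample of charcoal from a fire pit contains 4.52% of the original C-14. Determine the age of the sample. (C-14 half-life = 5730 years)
Age = t½ × log₂(1/ratio) = 25600 years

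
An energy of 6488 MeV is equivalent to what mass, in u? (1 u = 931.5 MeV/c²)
m = E/c² = 6.965 u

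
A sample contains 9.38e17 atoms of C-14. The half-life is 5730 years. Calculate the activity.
A = λN = 1.135e14 decays/year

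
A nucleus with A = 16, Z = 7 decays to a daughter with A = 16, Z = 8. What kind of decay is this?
ΔA = 0, ΔZ = +1 ⇒ beta-minus decay (β⁻)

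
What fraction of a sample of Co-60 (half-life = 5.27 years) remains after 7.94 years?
N/N₀ = (1/2)^(t/t½) = 0.3519 = 35.2%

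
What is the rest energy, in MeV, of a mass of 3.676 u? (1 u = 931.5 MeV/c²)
E = mc² = 3424 MeV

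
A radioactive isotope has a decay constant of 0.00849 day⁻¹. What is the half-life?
t½ = ln(2)/λ = 81.64 days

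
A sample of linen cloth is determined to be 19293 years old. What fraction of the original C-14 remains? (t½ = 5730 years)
N/N₀ = (1/2)^(t/t½) = 0.09692 = 9.69%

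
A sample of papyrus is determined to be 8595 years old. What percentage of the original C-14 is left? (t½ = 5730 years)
N/N₀ = (1/2)^(t/t½) = 0.3536 = 35.4%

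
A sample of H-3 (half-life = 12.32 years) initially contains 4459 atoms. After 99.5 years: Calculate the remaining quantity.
N = N₀(1/2)^(t/t½) = 16.52 atoms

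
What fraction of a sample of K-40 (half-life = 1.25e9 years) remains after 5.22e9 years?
N/N₀ = (1/2)^(t/t½) = 0.05532 = 5.53%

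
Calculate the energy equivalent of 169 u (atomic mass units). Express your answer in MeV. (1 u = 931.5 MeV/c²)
E = mc² = 1.574e5 MeV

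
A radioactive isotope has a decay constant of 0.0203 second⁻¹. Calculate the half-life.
t½ = ln(2)/λ = 34.15 seconds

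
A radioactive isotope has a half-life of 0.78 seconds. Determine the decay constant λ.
λ = ln(2)/t½ = 0.8887 second⁻¹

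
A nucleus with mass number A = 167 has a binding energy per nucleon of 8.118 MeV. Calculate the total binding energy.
B.E. = 8.118 × 167 = 1356 MeV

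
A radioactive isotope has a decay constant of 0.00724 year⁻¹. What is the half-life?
t½ = ln(2)/λ = 95.74 years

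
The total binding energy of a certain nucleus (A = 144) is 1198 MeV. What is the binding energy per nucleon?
B.E./A = 1198/144 = 8.319 MeV/nucleon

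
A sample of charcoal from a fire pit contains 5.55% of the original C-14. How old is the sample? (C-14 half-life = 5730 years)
Age = t½ × log₂(1/ratio) = 23900 years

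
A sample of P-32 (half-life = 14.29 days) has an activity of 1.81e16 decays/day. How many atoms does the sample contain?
N = A/λ = 3.732e17 atoms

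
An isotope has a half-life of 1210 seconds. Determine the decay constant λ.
λ = ln(2)/t½ = 5.728e-4 second⁻¹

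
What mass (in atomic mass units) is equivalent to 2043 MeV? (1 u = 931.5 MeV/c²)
m = E/c² = 2.193 u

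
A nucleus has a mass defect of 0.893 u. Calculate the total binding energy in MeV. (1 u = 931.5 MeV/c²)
B.E. = Δm × 931.5 = 831.8 MeV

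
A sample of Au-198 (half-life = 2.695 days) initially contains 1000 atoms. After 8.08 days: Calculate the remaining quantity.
N = N₀(1/2)^(t/t½) = 125.2 atoms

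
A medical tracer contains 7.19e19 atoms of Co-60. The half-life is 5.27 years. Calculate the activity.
A = λN = 9.457e18 decays/year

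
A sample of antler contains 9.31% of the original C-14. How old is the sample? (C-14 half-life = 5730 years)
Age = t½ × log₂(1/ratio) = 19630 years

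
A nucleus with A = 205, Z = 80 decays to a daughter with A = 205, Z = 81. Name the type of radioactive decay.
ΔA = 0, ΔZ = +1 ⇒ beta-minus decay (β⁻)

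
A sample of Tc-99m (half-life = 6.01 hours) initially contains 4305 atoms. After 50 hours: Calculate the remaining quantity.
N = N₀(1/2)^(t/t½) = 13.48 atoms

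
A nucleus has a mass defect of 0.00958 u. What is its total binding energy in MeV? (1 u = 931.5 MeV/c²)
B.E. = Δm × 931.5 = 8.924 MeV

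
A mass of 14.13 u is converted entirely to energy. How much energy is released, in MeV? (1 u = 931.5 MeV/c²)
E = mc² = 13160 MeV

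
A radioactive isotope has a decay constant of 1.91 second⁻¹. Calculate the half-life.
t½ = ln(2)/λ = 0.3629 seconds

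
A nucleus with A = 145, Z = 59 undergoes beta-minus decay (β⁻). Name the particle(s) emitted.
β⁻: electron (e⁻) + antineutrino (ν̄ₑ)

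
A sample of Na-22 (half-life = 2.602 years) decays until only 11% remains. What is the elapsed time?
t = t½ × log₂(N₀/N) = 8.286 years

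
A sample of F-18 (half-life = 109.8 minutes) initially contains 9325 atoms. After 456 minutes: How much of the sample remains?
N = N₀(1/2)^(t/t½) = 524.2 atoms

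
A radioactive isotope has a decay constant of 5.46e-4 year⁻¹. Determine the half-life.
t½ = ln(2)/λ = 1270 years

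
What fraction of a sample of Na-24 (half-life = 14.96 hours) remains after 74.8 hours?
N/N₀ = (1/2)^(t/t½) = 0.03125 = 3.13%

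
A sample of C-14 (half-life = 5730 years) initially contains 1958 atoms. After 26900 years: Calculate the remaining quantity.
N = N₀(1/2)^(t/t½) = 75.61 atoms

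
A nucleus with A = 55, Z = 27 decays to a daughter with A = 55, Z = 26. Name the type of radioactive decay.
ΔA = 0, ΔZ = -1 ⇒ beta-plus decay (β⁺) or electron capture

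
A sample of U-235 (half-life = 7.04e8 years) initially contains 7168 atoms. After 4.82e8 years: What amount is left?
N = N₀(1/2)^(t/t½) = 4460 atoms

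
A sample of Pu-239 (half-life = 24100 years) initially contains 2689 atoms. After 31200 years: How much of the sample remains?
N = N₀(1/2)^(t/t½) = 1096 atoms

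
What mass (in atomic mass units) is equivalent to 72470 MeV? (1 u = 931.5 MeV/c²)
m = E/c² = 77.8 u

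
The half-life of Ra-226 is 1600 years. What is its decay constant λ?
λ = ln(2)/t½ = 4.332e-4 year⁻¹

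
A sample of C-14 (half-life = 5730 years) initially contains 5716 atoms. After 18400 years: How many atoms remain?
N = N₀(1/2)^(t/t½) = 617.2 atoms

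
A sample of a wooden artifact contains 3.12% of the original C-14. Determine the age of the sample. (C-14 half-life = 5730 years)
Age = t½ × log₂(1/ratio) = 28660 years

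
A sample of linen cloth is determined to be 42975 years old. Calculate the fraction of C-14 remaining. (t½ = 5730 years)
N/N₀ = (1/2)^(t/t½) = 0.005524 = 0.552%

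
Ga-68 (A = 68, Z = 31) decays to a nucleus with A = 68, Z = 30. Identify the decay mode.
ΔA = 0, ΔZ = -1 ⇒ beta-plus decay (β⁺) or electron capture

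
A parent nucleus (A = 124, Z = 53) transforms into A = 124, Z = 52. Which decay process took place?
ΔA = 0, ΔZ = -1 ⇒ beta-plus decay (β⁺) or electron capture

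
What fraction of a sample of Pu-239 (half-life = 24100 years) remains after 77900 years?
N/N₀ = (1/2)^(t/t½) = 0.1064 = 10.6%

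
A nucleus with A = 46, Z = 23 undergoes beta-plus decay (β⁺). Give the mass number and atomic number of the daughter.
Daughter: A = 46, Z = 22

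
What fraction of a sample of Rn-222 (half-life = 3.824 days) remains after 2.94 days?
N/N₀ = (1/2)^(t/t½) = 0.5869 = 58.7%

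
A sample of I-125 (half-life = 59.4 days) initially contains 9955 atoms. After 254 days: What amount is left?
N = N₀(1/2)^(t/t½) = 513.8 atoms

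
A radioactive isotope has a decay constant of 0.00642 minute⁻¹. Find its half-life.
t½ = ln(2)/λ = 108 minutes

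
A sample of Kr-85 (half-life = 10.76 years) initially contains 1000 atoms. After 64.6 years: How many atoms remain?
N = N₀(1/2)^(t/t½) = 15.58 atoms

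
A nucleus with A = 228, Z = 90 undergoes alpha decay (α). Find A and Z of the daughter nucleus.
Daughter: A = 224, Z = 88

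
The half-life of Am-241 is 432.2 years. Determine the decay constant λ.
λ = ln(2)/t½ = 0.001604 year⁻¹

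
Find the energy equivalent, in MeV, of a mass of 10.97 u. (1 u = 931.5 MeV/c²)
E = mc² = 10220 MeV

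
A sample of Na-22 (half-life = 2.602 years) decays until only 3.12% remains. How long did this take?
t = t½ × log₂(N₀/N) = 13.02 years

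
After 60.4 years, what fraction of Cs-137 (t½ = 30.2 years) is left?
N/N₀ = (1/2)^(t/t½) = 0.25 = 25%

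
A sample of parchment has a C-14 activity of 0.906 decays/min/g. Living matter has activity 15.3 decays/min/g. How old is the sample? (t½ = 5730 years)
Age = t½ × log₂(A₀/A) = 23370 years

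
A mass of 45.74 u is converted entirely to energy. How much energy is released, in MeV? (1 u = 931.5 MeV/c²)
E = mc² = 42610 MeV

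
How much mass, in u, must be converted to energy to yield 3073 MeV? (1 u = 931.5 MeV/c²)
m = E/c² = 3.299 u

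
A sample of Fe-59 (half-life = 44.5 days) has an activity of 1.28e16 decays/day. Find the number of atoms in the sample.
N = A/λ = 8.218e17 atoms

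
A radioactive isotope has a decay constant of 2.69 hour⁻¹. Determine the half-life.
t½ = ln(2)/λ = 0.2577 hours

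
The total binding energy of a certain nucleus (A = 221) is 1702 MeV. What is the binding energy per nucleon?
B.E./A = 1702/221 = 7.701 MeV/nucleon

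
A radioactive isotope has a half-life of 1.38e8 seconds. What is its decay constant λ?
λ = ln(2)/t½ = 5.023e-9 second⁻¹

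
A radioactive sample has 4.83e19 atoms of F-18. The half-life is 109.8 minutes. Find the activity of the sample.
A = λN = 3.049e17 decays/minute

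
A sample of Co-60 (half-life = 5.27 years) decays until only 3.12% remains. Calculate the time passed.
t = t½ × log₂(N₀/N) = 26.36 years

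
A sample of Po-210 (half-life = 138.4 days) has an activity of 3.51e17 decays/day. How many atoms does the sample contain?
N = A/λ = 7.008e19 atoms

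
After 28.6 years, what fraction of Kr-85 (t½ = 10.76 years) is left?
N/N₀ = (1/2)^(t/t½) = 0.1584 = 15.8%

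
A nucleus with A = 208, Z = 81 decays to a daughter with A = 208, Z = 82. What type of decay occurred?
ΔA = 0, ΔZ = +1 ⇒ beta-minus decay (β⁻)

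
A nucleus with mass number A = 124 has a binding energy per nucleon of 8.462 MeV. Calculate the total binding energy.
B.E. = 8.462 × 124 = 1049 MeV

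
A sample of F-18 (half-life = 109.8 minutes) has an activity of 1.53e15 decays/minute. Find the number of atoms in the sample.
N = A/λ = 2.424e17 atoms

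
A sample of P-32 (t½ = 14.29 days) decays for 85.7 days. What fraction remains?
N/N₀ = (1/2)^(t/t½) = 0.01566 = 1.57%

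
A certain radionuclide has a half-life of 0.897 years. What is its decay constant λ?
λ = ln(2)/t½ = 0.7727 year⁻¹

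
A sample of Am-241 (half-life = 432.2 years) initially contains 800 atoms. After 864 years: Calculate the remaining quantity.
N = N₀(1/2)^(t/t½) = 200.1 atoms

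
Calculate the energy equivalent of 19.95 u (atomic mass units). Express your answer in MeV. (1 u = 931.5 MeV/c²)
E = mc² = 18580 MeV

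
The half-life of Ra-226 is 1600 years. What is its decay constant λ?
λ = ln(2)/t½ = 4.332e-4 year⁻¹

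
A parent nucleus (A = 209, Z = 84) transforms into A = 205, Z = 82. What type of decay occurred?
ΔA = -4, ΔZ = -2 ⇒ alpha decay (α)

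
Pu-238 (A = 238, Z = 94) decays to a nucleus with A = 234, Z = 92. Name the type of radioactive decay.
ΔA = -4, ΔZ = -2 ⇒ alpha decay (α)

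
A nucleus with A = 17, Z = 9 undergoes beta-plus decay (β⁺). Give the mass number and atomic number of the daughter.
Daughter: A = 17, Z = 8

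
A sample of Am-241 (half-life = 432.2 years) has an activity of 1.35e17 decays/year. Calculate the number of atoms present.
N = A/λ = 8.418e19 atoms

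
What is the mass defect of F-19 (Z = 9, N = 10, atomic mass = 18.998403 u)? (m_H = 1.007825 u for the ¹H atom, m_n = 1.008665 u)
Δm = Z·m_H + N·m_n − M = 0.1587 u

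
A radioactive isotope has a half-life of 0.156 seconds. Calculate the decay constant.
λ = ln(2)/t½ = 4.443 second⁻¹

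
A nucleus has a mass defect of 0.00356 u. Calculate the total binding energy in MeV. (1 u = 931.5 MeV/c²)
B.E. = Δm × 931.5 = 3.316 MeV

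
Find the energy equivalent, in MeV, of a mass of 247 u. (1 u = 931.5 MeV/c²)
E = mc² = 2.301e5 MeV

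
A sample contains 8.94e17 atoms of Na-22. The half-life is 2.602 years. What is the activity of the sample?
A = λN = 2.382e17 decays/year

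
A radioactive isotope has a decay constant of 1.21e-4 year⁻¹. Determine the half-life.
t½ = ln(2)/λ = 5728 years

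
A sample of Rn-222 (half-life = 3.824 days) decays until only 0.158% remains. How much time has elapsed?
t = t½ × log₂(N₀/N) = 35.59 days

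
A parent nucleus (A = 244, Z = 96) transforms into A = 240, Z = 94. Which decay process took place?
ΔA = -4, ΔZ = -2 ⇒ alpha decay (α)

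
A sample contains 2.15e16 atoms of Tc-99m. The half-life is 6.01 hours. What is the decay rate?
A = λN = 2.48e15 decays/hour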